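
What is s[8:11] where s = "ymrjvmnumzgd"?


Input string: 'ymrjvmnumzgd'
Operation: slice [8:11]
Extract characters: s[8]='m', s[9]='z', s[10]='g'
Result: mzg


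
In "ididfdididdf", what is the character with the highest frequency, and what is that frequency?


Input: 'ididfdididdf'
Operation: tally each character
Counts: 'd':6, 'f':2, 'i':4
Maximum: 'd' appears 6 times


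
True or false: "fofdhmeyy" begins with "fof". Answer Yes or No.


Input string: 'fofdhmeyy'
Prefix to check: 'fof'
First 3 characters of input: 'fof'
Match: True
Result: Yes


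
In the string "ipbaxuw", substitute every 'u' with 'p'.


Input string: 'ipbaxuw'
Operation: replace 'u' with 'p'
Positions of 'u': 5
After replacement: ipbaxpw


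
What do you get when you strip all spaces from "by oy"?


Input string: 'by oy'
Operation: remove all spaces
Words: 'by', 'oy'
Join without spaces: byoy


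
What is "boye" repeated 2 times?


Input string: 'boye'
Operation: repeat 2 times
Concatenation: 'boye' + 'boye'
Result: boyeboye


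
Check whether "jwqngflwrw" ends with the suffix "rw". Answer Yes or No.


Input string: 'jwqngflwrw'
Suffix to check: 'rw'
Last 2 characters of input: 'rw'
Match: True
Result: Yes


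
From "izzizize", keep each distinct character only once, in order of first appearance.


Input: 'izzizize'
Operation: keep first occurrence of each character
Scan: s[0]='i' new -> keep; s[1]='z' new -> keep; s[2]='z' seen -> skip; s[3]='i' seen -> skip; s[4]='z' seen -> skip; s[5]='i' seen -> skip; s[6]='z' seen -> skip; s[7]='e' new -> keep
Result: ize


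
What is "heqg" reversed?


Input string: 'heqg'
Operation: reverse character order
Original order: 'h' -> 'e' -> 'q' -> 'g'
Reversed order: 'g' -> 'q' -> 'e' -> 'h'
Result: gqeh


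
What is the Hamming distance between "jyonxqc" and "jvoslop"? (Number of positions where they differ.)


String 1: 'jyonxqc'
String 2: 'jvoslop'
Compare each position: pos 0: 'j'=='j', pos 1: 'y'!='v', pos 2: 'o'=='o', pos 3: 'n'!='s', pos 4: 'x'!='l', pos 5: 'q'!='o', pos 6: 'c'!='p'
Differing positions: 5
Hamming distance: 5


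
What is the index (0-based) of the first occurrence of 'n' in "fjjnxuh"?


Input string: 'fjjnxuh'
Target: 'n'
Scanning left to right: s[0]='f', s[1]='j', s[2]='j', s[3]='n'
First match at index: 3


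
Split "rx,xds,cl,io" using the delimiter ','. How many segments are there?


Input string: 'rx,xds,cl,io'
Delimiter: ','
Split result: 'rx', 'xds', 'cl', 'io'
Number of parts: 4


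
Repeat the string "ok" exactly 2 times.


Input string: 'ok'
Operation: repeat 2 times
Concatenation: 'ok' + 'ok'
Result: okok


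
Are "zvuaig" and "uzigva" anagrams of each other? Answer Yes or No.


String 1: 'zvuaig' -> sorted: 'agiuvz'
String 2: 'uzigva' -> sorted: 'agiuvz'
Compare sorted forms: 'agiuvz' == 'agiuvz'
Anagram: Yes


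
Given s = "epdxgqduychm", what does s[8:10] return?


Input string: 'epdxgqduychm'
Operation: slice [8:10]
Extract characters: s[8]='y', s[9]='c'
Result: yc


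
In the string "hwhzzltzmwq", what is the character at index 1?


Input string: 'hwhzzltzmwq'
Operation: get character at index 1
Index mapping: s[0]='h', s[1]='w'
Result: 'w'


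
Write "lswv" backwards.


Input string: 'lswv'
Operation: reverse character order
Original order: 'l' -> 's' -> 'w' -> 'v'
Reversed order: 'v' -> 'w' -> 's' -> 'l'
Result: vwsl


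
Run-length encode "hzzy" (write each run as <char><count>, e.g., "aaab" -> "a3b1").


Input: 'hzzy'
Operation: identify consecutive runs
Runs: 'h' -> h1, 'zz' -> z2, 'y' -> y1
Encoded: h1z2y1


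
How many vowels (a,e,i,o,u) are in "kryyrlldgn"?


Input string: 'kryyrlldgn'
Operation: count vowels (a, e, i, o, u)
Scan: s[0]='k', s[1]='r', s[2]='y', s[3]='y', s[4]='r', s[5]='l', s[6]='l', s[7]='d', s[8]='g', s[9]='n'
Vowels found: 0
Result: 0


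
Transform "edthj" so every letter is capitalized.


Input string: 'edthj'
Operation: convert each letter to uppercase
Mapping: 'e'->'E', 'd'->'D', 't'->'T', 'h'->'H', 'j'->'J'
Result: EDTHJ


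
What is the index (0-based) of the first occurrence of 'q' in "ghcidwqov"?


Input string: 'ghcidwqov'
Target: 'q'
Scanning left to right: s[0]='g', s[1]='h', s[2]='c', s[3]='i', s[4]='d', s[5]='w', s[6]='q'
First match at index: 6


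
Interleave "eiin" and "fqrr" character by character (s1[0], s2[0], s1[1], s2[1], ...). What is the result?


String 1: 'eiin'
String 2: 'fqrr'
Operation: alternate characters
Pairs: 'e'+'f', 'i'+'q', 'i'+'r', 'n'+'r'
Result: efiqirnr


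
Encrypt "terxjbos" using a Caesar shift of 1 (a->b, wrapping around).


Input: 'terxjbos', shift = 1
Operation: for each letter, (position + 1) mod 26
Mapping: 't'(19+1=20)->'u', 'e'(4+1=5)->'f', 'r'(17+1=18)->'s', 'x'(23+1=24)->'y', 'j'(9+1=10)->'k', 'b'(1+1=2)->'c', 'o'(14+1=15)->'p', 's'(18+1=19)->'t'
Result: ufsykcpt


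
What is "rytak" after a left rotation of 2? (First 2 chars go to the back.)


Input: 'rytak', shift = 2
Operation: split at index 2 and swap parts
Front part s[0:2] = 'ry'
Back part s[2:] = 'tak'
Rotated = back + front = 'tak' + 'ry'
Result: takry


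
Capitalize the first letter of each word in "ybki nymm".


Input string: 'ybki nymm'
Operation: capitalize first letter of each word
Word transformations: 'ybki'->'Ybki', 'nymm'->'Nymm'
Result: Ybki Nymm


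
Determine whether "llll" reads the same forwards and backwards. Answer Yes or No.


Input string: 'llll'
Reversed: 'llll'
Compare pairs: s[0]='l' vs s[3]='l' (match), s[1]='l' vs s[2]='l' (match)
Palindrome: Yes


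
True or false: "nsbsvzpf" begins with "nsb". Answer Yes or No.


Input string: 'nsbsvzpf'
Prefix to check: 'nsb'
First 3 characters of input: 'nsb'
Match: True
Result: Yes


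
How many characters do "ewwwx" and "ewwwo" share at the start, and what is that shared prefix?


String 1: 'ewwwx'
String 2: 'ewwwo'
Compare position by position:
pos 0: 'e' vs 'e' match
pos 1: 'w' vs 'w' match
pos 2: 'w' vs 'w' match
pos 3: 'w' vs 'w' match
pos 4: 'x' vs 'o' differ -> stop
Longest common prefix: "ewww" (length 4)


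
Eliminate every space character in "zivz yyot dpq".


Input string: 'zivz yyot dpq'
Operation: remove all spaces
Words: 'zivz', 'yyot', 'dpq'
Join without spaces: zivzyyotdpq


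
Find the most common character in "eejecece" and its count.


Input: 'eejecece'
Operation: tally each character
Counts: 'c':2, 'e':5, 'j':1
Maximum: 'e' appears 5 times


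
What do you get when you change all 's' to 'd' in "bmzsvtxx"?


Input string: 'bmzsvtxx'
Operation: replace 's' with 'd'
Positions of 's': 3
After replacement: bmzdvtxx


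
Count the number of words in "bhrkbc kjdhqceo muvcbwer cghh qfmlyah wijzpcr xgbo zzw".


Input string: 'bhrkbc kjdhqceo muvcbwer cghh qfmlyah wijzpcr xgbo zzw'
Operation: split by spaces
Words found: 'bhrkbc', 'kjdhqceo', 'muvcbwer', 'cghh', 'qfmlyah', 'wijzpcr', 'xgbo', 'zzw'
Word count: 8


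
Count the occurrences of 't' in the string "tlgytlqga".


Input string: 'tlgytlqga'
Target character: 't'
Scan each position: s[0]='t', s[4]='t'
Matches found at indices: 0, 4
Total: 2


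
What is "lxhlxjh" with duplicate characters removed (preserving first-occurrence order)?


Input: 'lxhlxjh'
Operation: keep first occurrence of each character
Scan: s[0]='l' new -> keep; s[1]='x' new -> keep; s[2]='h' new -> keep; s[3]='l' seen -> skip; s[4]='x' seen -> skip; s[5]='j' new -> keep; s[6]='h' seen -> skip
Result: lxhj


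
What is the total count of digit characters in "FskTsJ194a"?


Input string: 'FskTsJ194a'
Operation: count digit characters (0-9)
Scan: 'F', 's', 'k', 'T', 's', 'J', '1'(digit), '9'(digit), '4'(digit), 'a'
Digits found: 3
Result: 3


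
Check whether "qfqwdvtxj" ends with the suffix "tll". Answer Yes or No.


Input string: 'qfqwdvtxj'
Suffix to check: 'tll'
Last 3 characters of input: 'txj'
Match: False
Result: No


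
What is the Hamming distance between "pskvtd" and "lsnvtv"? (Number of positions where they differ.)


String 1: 'pskvtd'
String 2: 'lsnvtv'
Compare each position: pos 0: 'p'!='l', pos 1: 's'=='s', pos 2: 'k'!='n', pos 3: 'v'=='v', pos 4: 't'=='t', pos 5: 'd'!='v'
Differing positions: 3
Hamming distance: 3


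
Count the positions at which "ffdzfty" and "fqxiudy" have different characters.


String 1: 'ffdzfty'
String 2: 'fqxiudy'
Compare each position: pos 0: 'f'=='f', pos 1: 'f'!='q', pos 2: 'd'!='x', pos 3: 'z'!='i', pos 4: 'f'!='u', pos 5: 't'!='d', pos 6: 'y'=='y'
Differing positions: 5
Hamming distance: 5


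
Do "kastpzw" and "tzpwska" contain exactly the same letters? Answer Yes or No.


String 1: 'kastpzw' -> sorted: 'akpstwz'
String 2: 'tzpwska' -> sorted: 'akpstwz'
Compare sorted forms: 'akpstwz' == 'akpstwz'
Anagram: Yes


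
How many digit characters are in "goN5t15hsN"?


Input string: 'goN5t15hsN'
Operation: count digit characters (0-9)
Scan: 'g', 'o', 'N', '5'(digit), 't', '1'(digit), '5'(digit), 'h', 's', 'N'
Digits found: 3
Result: 3


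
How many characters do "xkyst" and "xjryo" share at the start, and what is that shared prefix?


String 1: 'xkyst'
String 2: 'xjryo'
Compare position by position:
pos 0: 'x' vs 'x' match
pos 1: 'k' vs 'j' differ -> stop
Longest common prefix: "x" (length 1)


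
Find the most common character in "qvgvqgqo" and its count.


Input: 'qvgvqgqo'
Operation: tally each character
Counts: 'g':2, 'o':1, 'q':3, 'v':2
Maximum: 'q' appears 3 times


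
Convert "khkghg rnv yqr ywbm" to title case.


Input string: 'khkghg rnv yqr ywbm'
Operation: capitalize first letter of each word
Word transformations: 'khkghg'->'Khkghg', 'rnv'->'Rnv', 'yqr'->'Yqr', 'ywbm'->'Ywbm'
Result: Khkghg Rnv Yqr Ywbm


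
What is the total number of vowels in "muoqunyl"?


Input string: 'muoqunyl'
Operation: count vowels (a, e, i, o, u)
Scan: s[0]='m', s[1]='u' (vowel), s[2]='o' (vowel), s[3]='q', s[4]='u' (vowel), s[5]='n', s[6]='y', s[7]='l'
Vowels found: 3
Result: 3


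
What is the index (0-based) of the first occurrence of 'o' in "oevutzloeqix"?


Input string: 'oevutzloeqix'
Target: 'o'
Scanning left to right: s[0]='o'
First match at index: 0


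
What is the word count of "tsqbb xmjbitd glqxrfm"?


Input string: 'tsqbb xmjbitd glqxrfm'
Operation: split by spaces
Words found: 'tsqbb', 'xmjbitd', 'glqxrfm'
Word count: 3


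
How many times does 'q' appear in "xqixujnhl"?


Input string: 'xqixujnhl'
Target character: 'q'
Scan each position: s[1]='q'
Matches found at indices: 1
Total: 1


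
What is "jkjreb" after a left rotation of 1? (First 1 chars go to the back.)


Input: 'jkjreb', shift = 1
Operation: split at index 1 and swap parts
Front part s[0:1] = 'j'
Back part s[1:] = 'kjreb'
Rotated = back + front = 'kjreb' + 'j'
Result: kjrebj


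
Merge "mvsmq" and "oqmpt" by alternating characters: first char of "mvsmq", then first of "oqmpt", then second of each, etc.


String 1: 'mvsmq'
String 2: 'oqmpt'
Operation: alternate characters
Pairs: 'm'+'o', 'v'+'q', 's'+'m', 'm'+'p', 'q'+'t'
Result: movqsmmpqt


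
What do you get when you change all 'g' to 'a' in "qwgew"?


Input string: 'qwgew'
Operation: replace 'g' with 'a'
Positions of 'g': 2
After replacement: qwaew


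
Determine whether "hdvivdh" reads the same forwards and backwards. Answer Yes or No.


Input string: 'hdvivdh'
Reversed: 'hdvivdh'
Compare pairs: s[0]='h' vs s[6]='h' (match), s[1]='d' vs s[5]='d' (match), s[2]='v' vs s[4]='v' (match)
Palindrome: Yes


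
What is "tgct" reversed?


Input string: 'tgct'
Operation: reverse character order
Original order: 't' -> 'g' -> 'c' -> 't'
Reversed order: 't' -> 'c' -> 'g' -> 't'
Result: tcgt


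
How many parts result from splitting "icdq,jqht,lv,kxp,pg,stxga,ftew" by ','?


Input string: 'icdq,jqht,lv,kxp,pg,stxga,ftew'
Delimiter: ','
Split result: 'icdq', 'jqht', 'lv', 'kxp', 'pg', 'stxga', 'ftew'
Number of parts: 7


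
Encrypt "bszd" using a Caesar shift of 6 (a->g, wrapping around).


Input: 'bszd', shift = 6
Operation: for each letter, (position + 6) mod 26
Mapping: 'b'(1+6=7)->'h', 's'(18+6=24)->'y', 'z'(25+6=31, 31 mod 26=5)->'f', 'd'(3+6=9)->'j'
Result: hyfj


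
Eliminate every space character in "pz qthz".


Input string: 'pz qthz'
Operation: remove all spaces
Words: 'pz', 'qthz'
Join without spaces: pzqthz


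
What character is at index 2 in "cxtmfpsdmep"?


Input string: 'cxtmfpsdmep'
Operation: get character at index 2
Index mapping: s[0]='c', s[1]='x', s[2]='t'
Result: 't'


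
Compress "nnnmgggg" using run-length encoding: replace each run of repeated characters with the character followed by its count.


Input: 'nnnmgggg'
Operation: identify consecutive runs
Runs: 'nnn' -> n3, 'm' -> m1, 'gggg' -> g4
Encoded: n3m1g4


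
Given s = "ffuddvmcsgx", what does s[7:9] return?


Input string: 'ffuddvmcsgx'
Operation: slice [7:9]
Extract characters: s[7]='c', s[8]='s'
Result: cs


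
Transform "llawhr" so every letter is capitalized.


Input string: 'llawhr'
Operation: convert each letter to uppercase
Mapping: 'l'->'L', 'l'->'L', 'a'->'A', 'w'->'W', 'h'->'H', 'r'->'R'
Result: LLAWHR


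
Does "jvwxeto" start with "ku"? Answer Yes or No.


Input string: 'jvwxeto'
Prefix to check: 'ku'
First 2 characters of input: 'jv'
Match: False
Result: No


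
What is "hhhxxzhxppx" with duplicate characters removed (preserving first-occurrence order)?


Input: 'hhhxxzhxppx'
Operation: keep first occurrence of each character
Scan: s[0]='h' new -> keep; s[1]='h' seen -> skip; s[2]='h' seen -> skip; s[3]='x' new -> keep; s[4]='x' seen -> skip; s[5]='z' new -> keep; s[6]='h' seen -> skip; s[7]='x' seen -> skip; s[8]='p' new -> keep; s[9]='p' seen -> skip; s[10]='x' seen -> skip
Result: hxzp


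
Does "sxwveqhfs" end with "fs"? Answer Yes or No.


Input string: 'sxwveqhfs'
Suffix to check: 'fs'
Last 2 characters of input: 'fs'
Match: True
Result: Yes


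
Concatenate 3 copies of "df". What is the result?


Input string: 'df'
Operation: repeat 3 times
Concatenation: 'df' + 'df' + 'df'
Result: dfdfdf


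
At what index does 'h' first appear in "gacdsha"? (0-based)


Input string: 'gacdsha'
Target: 'h'
Scanning left to right: s[0]='g', s[1]='a', s[2]='c', s[3]='d', s[4]='s', s[5]='h'
First match at index: 5


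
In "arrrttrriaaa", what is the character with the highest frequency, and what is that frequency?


Input: 'arrrttrriaaa'
Operation: tally each character
Counts: 'a':4, 'i':1, 'r':5, 't':2
Maximum: 'r' appears 5 times


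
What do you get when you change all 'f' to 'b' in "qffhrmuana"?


Input string: 'qffhrmuana'
Operation: replace 'f' with 'b'
Positions of 'f': 1, 2
After replacement: qbbhrmuana


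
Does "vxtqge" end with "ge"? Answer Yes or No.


Input string: 'vxtqge'
Suffix to check: 'ge'
Last 2 characters of input: 'ge'
Match: True
Result: Yes


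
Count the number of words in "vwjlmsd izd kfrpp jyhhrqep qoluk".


Input string: 'vwjlmsd izd kfrpp jyhhrqep qoluk'
Operation: split by spaces
Words found: 'vwjlmsd', 'izd', 'kfrpp', 'jyhhrqep', 'qoluk'
Word count: 5


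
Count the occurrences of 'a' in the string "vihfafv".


Input string: 'vihfafv'
Target character: 'a'
Scan each position: s[4]='a'
Matches found at indices: 4
Total: 1


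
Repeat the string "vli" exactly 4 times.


Input string: 'vli'
Operation: repeat 4 times
Concatenation: 'vli' + 'vli' + 'vli' + 'vli'
Result: vlivlivlivli


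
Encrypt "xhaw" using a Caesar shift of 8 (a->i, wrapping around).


Input: 'xhaw', shift = 8
Operation: for each letter, (position + 8) mod 26
Mapping: 'x'(23+8=31, 31 mod 26=5)->'f', 'h'(7+8=15)->'p', 'a'(0+8=8)->'i', 'w'(22+8=30, 30 mod 26=4)->'e'
Result: fpie


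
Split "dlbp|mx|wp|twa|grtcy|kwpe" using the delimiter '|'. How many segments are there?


Input string: 'dlbp|mx|wp|twa|grtcy|kwpe'
Delimiter: '|'
Split result: 'dlbp', 'mx', 'wp', 'twa', 'grtcy', 'kwpe'
Number of parts: 6


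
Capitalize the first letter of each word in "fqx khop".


Input string: 'fqx khop'
Operation: capitalize first letter of each word
Word transformations: 'fqx'->'Fqx', 'khop'->'Khop'
Result: Fqx Khop


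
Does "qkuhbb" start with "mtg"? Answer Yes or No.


Input string: 'qkuhbb'
Prefix to check: 'mtg'
First 3 characters of input: 'qku'
Match: False
Result: No


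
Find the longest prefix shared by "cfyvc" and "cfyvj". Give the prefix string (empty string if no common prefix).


String 1: 'cfyvc'
String 2: 'cfyvj'
Compare position by position:
pos 0: 'c' vs 'c' match
pos 1: 'f' vs 'f' match
pos 2: 'y' vs 'y' match
pos 3: 'v' vs 'v' match
pos 4: 'c' vs 'j' differ -> stop
Longest common prefix: "cfyv" (length 4)


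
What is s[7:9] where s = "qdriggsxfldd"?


Input string: 'qdriggsxfldd'
Operation: slice [7:9]
Extract characters: s[7]='x', s[8]='f'
Result: xf


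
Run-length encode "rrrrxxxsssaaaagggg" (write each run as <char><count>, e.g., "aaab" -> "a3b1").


Input: 'rrrrxxxsssaaaagggg'
Operation: identify consecutive runs
Runs: 'rrrr' -> r4, 'xxx' -> x3, 'sss' -> s3, 'aaaa' -> a4, 'gggg' -> g4
Encoded: r4x3s3a4g4


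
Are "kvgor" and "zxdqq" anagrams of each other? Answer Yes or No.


String 1: 'kvgor' -> sorted: 'gkorv'
String 2: 'zxdqq' -> sorted: 'dqqxz'
Compare sorted forms: 'gkorv' != 'dqqxz'
Anagram: No


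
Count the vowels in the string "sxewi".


Input string: 'sxewi'
Operation: count vowels (a, e, i, o, u)
Scan: s[0]='s', s[1]='x', s[2]='e' (vowel), s[3]='w', s[4]='i' (vowel)
Vowels found: 2
Result: 2


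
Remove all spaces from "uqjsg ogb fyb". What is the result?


Input string: 'uqjsg ogb fyb'
Operation: remove all spaces
Words: 'uqjsg', 'ogb', 'fyb'
Join without spaces: uqjsgogbfyb


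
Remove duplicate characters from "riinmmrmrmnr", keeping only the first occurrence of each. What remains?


Input: 'riinmmrmrmnr'
Operation: keep first occurrence of each character
Scan: s[0]='r' new -> keep; s[1]='i' new -> keep; s[2]='i' seen -> skip; s[3]='n' new -> keep; s[4]='m' new -> keep; s[5]='m' seen -> skip; s[6]='r' seen -> skip; s[7]='m' seen -> skip; s[8]='r' seen -> skip; s[9]='m' seen -> skip; s[10]='n' seen -> skip; s[11]='r' seen -> skip
Result: rinm


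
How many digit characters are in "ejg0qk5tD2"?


Input string: 'ejg0qk5tD2'
Operation: count digit characters (0-9)
Scan: 'e', 'j', 'g', '0'(digit), 'q', 'k', '5'(digit), 't', 'D', '2'(digit)
Digits found: 3
Result: 3


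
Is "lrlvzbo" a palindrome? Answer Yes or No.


Input string: 'lrlvzbo'
Reversed: 'obzvlrl'
Compare pairs: s[0]='l' vs s[6]='o' (mismatch), s[1]='r' vs s[5]='b' (mismatch), s[2]='l' vs s[4]='z' (mismatch)
Palindrome: No


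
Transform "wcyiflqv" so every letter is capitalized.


Input string: 'wcyiflqv'
Operation: convert each letter to uppercase
Mapping: 'w'->'W', 'c'->'C', 'y'->'Y', 'i'->'I', 'f'->'F', 'l'->'L', 'q'->'Q', 'v'->'V'
Result: WCYIFLQV


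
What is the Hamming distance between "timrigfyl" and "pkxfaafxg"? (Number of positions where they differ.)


String 1: 'timrigfyl'
String 2: 'pkxfaafxg'
Compare each position: pos 0: 't'!='p', pos 1: 'i'!='k', pos 2: 'm'!='x', pos 3: 'r'!='f', pos 4: 'i'!='a', pos 5: 'g'!='a', pos 6: 'f'=='f', pos 7: 'y'!='x', pos 8: 'l'!='g'
Differing positions: 8
Hamming distance: 8


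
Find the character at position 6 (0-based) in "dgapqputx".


Input string: 'dgapqputx'
Operation: get character at index 6
Index mapping: s[0]='d', s[1]='g', s[2]='a', s[3]='p', s[4]='q', s[5]='p', s[6]='u'
Result: 'u'


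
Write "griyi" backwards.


Input string: 'griyi'
Operation: reverse character order
Original order: 'g' -> 'r' -> 'i' -> 'y' -> 'i'
Reversed order: 'i' -> 'y' -> 'i' -> 'r' -> 'g'
Result: iyirg


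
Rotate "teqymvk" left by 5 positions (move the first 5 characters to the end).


Input: 'teqymvk', shift = 5
Operation: split at index 5 and swap parts
Front part s[0:5] = 'teqym'
Back part s[5:] = 'vk'
Rotated = back + front = 'vk' + 'teqym'
Result: vkteqym


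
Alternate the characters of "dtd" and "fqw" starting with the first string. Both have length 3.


String 1: 'dtd'
String 2: 'fqw'
Operation: alternate characters
Pairs: 'd'+'f', 't'+'q', 'd'+'w'
Result: dftqdw


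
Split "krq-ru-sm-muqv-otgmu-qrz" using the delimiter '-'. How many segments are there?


Input string: 'krq-ru-sm-muqv-otgmu-qrz'
Delimiter: '-'
Split result: 'krq', 'ru', 'sm', 'muqv', 'otgmu', 'qrz'
Number of parts: 6


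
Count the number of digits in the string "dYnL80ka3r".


Input string: 'dYnL80ka3r'
Operation: count digit characters (0-9)
Scan: 'd', 'Y', 'n', 'L', '8'(digit), '0'(digit), 'k', 'a', '3'(digit), 'r'
Digits found: 3
Result: 3


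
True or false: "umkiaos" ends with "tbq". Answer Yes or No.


Input string: 'umkiaos'
Suffix to check: 'tbq'
Last 3 characters of input: 'aos'
Match: False
Result: No


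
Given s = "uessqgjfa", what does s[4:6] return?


Input string: 'uessqgjfa'
Operation: slice [4:6]
Extract characters: s[4]='q', s[5]='g'
Result: qg


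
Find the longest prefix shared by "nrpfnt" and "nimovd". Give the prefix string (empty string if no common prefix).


String 1: 'nrpfnt'
String 2: 'nimovd'
Compare position by position:
pos 0: 'n' vs 'n' match
pos 1: 'r' vs 'i' differ -> stop
Longest common prefix: "n" (length 1)


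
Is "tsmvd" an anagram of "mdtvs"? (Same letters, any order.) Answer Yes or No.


String 1: 'mdtvs' -> sorted: 'dmstv'
String 2: 'tsmvd' -> sorted: 'dmstv'
Compare sorted forms: 'dmstv' == 'dmstv'
Anagram: Yes


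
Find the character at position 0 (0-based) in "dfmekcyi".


Input string: 'dfmekcyi'
Operation: get character at index 0
Index mapping: s[0]='d'
Result: 'd'


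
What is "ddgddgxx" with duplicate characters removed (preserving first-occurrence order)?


Input: 'ddgddgxx'
Operation: keep first occurrence of each character
Scan: s[0]='d' new -> keep; s[1]='d' seen -> skip; s[2]='g' new -> keep; s[3]='d' seen -> skip; s[4]='d' seen -> skip; s[5]='g' seen -> skip; s[6]='x' new -> keep; s[7]='x' seen -> skip
Result: dgx


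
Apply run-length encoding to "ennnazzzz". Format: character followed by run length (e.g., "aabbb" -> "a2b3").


Input: 'ennnazzzz'
Operation: identify consecutive runs
Runs: 'e' -> e1, 'nnn' -> n3, 'a' -> a1, 'zzzz' -> z4
Encoded: e1n3a1z4


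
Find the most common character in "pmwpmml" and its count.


Input: 'pmwpmml'
Operation: tally each character
Counts: 'l':1, 'm':3, 'p':2, 'w':1
Maximum: 'm' appears 3 times


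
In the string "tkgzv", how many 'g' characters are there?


Input string: 'tkgzv'
Target character: 'g'
Scan each position: s[2]='g'
Matches found at indices: 2
Total: 1


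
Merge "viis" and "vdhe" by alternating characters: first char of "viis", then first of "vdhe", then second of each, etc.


String 1: 'viis'
String 2: 'vdhe'
Operation: alternate characters
Pairs: 'v'+'v', 'i'+'d', 'i'+'h', 's'+'e'
Result: vvidihse


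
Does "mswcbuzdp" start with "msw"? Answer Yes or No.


Input string: 'mswcbuzdp'
Prefix to check: 'msw'
First 3 characters of input: 'msw'
Match: True
Result: Yes


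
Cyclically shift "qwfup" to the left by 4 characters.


Input: 'qwfup', shift = 4
Operation: split at index 4 and swap parts
Front part s[0:4] = 'qwfu'
Back part s[4:] = 'p'
Rotated = back + front = 'p' + 'qwfu'
Result: pqwfu


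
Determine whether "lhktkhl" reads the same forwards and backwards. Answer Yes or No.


Input string: 'lhktkhl'
Reversed: 'lhktkhl'
Compare pairs: s[0]='l' vs s[6]='l' (match), s[1]='h' vs s[5]='h' (match), s[2]='k' vs s[4]='k' (match)
Palindrome: Yes


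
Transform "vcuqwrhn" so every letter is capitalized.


Input string: 'vcuqwrhn'
Operation: convert each letter to uppercase
Mapping: 'v'->'V', 'c'->'C', 'u'->'U', 'q'->'Q', 'w'->'W', 'r'->'R', 'h'->'H', 'n'->'N'
Result: VCUQWRHN


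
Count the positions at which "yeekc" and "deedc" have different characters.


String 1: 'yeekc'
String 2: 'deedc'
Compare each position: pos 0: 'y'!='d', pos 1: 'e'=='e', pos 2: 'e'=='e', pos 3: 'k'!='d', pos 4: 'c'=='c'
Differing positions: 2
Hamming distance: 2


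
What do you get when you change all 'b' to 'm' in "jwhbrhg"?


Input string: 'jwhbrhg'
Operation: replace 'b' with 'm'
Positions of 'b': 3
After replacement: jwhmrhg


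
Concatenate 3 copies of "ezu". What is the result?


Input string: 'ezu'
Operation: repeat 3 times
Concatenation: 'ezu' + 'ezu' + 'ezu'
Result: ezuezuezu


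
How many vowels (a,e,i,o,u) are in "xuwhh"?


Input string: 'xuwhh'
Operation: count vowels (a, e, i, o, u)
Scan: s[0]='x', s[1]='u' (vowel), s[2]='w', s[3]='h', s[4]='h'
Vowels found: 1
Result: 1


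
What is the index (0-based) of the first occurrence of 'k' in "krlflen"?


Input string: 'krlflen'
Target: 'k'
Scanning left to right: s[0]='k'
First match at index: 0


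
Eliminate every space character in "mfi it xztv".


Input string: 'mfi it xztv'
Operation: remove all spaces
Words: 'mfi', 'it', 'xztv'
Join without spaces: mfiitxztv


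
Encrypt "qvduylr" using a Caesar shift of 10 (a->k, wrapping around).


Input: 'qvduylr', shift = 10
Operation: for each letter, (position + 10) mod 26
Mapping: 'q'(16+10=26, 26 mod 26=0)->'a', 'v'(21+10=31, 31 mod 26=5)->'f', 'd'(3+10=13)->'n', 'u'(20+10=30, 30 mod 26=4)->'e', 'y'(24+10=34, 34 mod 26=8)->'i', 'l'(11+10=21)->'v', 'r'(17+10=27, 27 mod 26=1)->'b'
Result: afneivb


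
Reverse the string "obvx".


Input string: 'obvx'
Operation: reverse character order
Original order: 'o' -> 'b' -> 'v' -> 'x'
Reversed order: 'x' -> 'v' -> 'b' -> 'o'
Result: xvbo


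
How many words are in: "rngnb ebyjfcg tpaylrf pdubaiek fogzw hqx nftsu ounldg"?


Input string: 'rngnb ebyjfcg tpaylrf pdubaiek fogzw hqx nftsu ounldg'
Operation: split by spaces
Words found: 'rngnb', 'ebyjfcg', 'tpaylrf', 'pdubaiek', 'fogzw', 'hqx', 'nftsu', 'ounldg'
Word count: 8


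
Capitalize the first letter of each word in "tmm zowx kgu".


Input string: 'tmm zowx kgu'
Operation: capitalize first letter of each word
Word transformations: 'tmm'->'Tmm', 'zowx'->'Zowx', 'kgu'->'Kgu'
Result: Tmm Zowx Kgu


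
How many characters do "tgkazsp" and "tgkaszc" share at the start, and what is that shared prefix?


String 1: 'tgkazsp'
String 2: 'tgkaszc'
Compare position by position:
pos 0: 't' vs 't' match
pos 1: 'g' vs 'g' match
pos 2: 'k' vs 'k' match
pos 3: 'a' vs 'a' match
pos 4: 'z' vs 's' differ -> stop
Longest common prefix: "tgka" (length 4)


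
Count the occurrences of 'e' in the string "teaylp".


Input string: 'teaylp'
Target character: 'e'
Scan each position: s[1]='e'
Matches found at indices: 1
Total: 1


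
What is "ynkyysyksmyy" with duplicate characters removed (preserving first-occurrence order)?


Input: 'ynkyysyksmyy'
Operation: keep first occurrence of each character
Scan: s[0]='y' new -> keep; s[1]='n' new -> keep; s[2]='k' new -> keep; s[3]='y' seen -> skip; s[4]='y' seen -> skip; s[5]='s' new -> keep; s[6]='y' seen -> skip; s[7]='k' seen -> skip; s[8]='s' seen -> skip; s[9]='m' new -> keep; s[10]='y' seen -> skip; s[11]='y' seen -> skip
Result: ynksm


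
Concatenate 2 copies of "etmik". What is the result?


Input string: 'etmik'
Operation: repeat 2 times
Concatenation: 'etmik' + 'etmik'
Result: etmiketmik


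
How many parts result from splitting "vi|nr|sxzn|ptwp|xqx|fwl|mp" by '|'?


Input string: 'vi|nr|sxzn|ptwp|xqx|fwl|mp'
Delimiter: '|'
Split result: 'vi', 'nr', 'sxzn', 'ptwp', 'xqx', 'fwl', 'mp'
Number of parts: 7


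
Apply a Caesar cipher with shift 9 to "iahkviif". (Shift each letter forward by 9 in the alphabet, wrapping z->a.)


Input: 'iahkviif', shift = 9
Operation: for each letter, (position + 9) mod 26
Mapping: 'i'(8+9=17)->'r', 'a'(0+9=9)->'j', 'h'(7+9=16)->'q', 'k'(10+9=19)->'t', 'v'(21+9=30, 30 mod 26=4)->'e', 'i'(8+9=17)->'r', 'i'(8+9=17)->'r', 'f'(5+9=14)->'o'
Result: rjqterro


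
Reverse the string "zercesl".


Input string: 'zercesl'
Operation: reverse character order
Original order: 'z' -> 'e' -> 'r' -> 'c' -> 'e' -> 's' -> 'l'
Reversed order: 'l' -> 's' -> 'e' -> 'c' -> 'r' -> 'e' -> 'z'
Result: lsecrez


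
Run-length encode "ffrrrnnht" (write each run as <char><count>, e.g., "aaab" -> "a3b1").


Input: 'ffrrrnnht'
Operation: identify consecutive runs
Runs: 'ff' -> f2, 'rrr' -> r3, 'nn' -> n2, 'h' -> h1, 't' -> t1
Encoded: f2r3n2h1t1


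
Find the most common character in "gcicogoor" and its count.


Input: 'gcicogoor'
Operation: tally each character
Counts: 'c':2, 'g':2, 'i':1, 'o':3, 'r':1
Maximum: 'o' appears 3 times


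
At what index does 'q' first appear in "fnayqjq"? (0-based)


Input string: 'fnayqjq'
Target: 'q'
Scanning left to right: s[0]='f', s[1]='n', s[2]='a', s[3]='y', s[4]='q'
First match at index: 4


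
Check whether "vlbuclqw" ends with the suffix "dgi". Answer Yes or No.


Input string: 'vlbuclqw'
Suffix to check: 'dgi'
Last 3 characters of input: 'lqw'
Match: False
Result: No


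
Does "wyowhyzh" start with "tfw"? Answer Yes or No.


Input string: 'wyowhyzh'
Prefix to check: 'tfw'
First 3 characters of input: 'wyo'
Match: False
Result: No


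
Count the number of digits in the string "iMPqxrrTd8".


Input string: 'iMPqxrrTd8'
Operation: count digit characters (0-9)
Scan: 'i', 'M', 'P', 'q', 'x', 'r', 'r', 'T', 'd', '8'(digit)
Digits found: 1
Result: 1


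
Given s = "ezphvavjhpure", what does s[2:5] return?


Input string: 'ezphvavjhpure'
Operation: slice [2:5]
Extract characters: s[2]='p', s[3]='h', s[4]='v'
Result: phv


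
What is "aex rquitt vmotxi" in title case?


Input string: 'aex rquitt vmotxi'
Operation: capitalize first letter of each word
Word transformations: 'aex'->'Aex', 'rquitt'->'Rquitt', 'vmotxi'->'Vmotxi'
Result: Aex Rquitt Vmotxi


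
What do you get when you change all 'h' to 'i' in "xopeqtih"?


Input string: 'xopeqtih'
Operation: replace 'h' with 'i'
Positions of 'h': 7
After replacement: xopeqtii


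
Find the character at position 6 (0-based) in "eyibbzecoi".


Input string: 'eyibbzecoi'
Operation: get character at index 6
Index mapping: s[0]='e', s[1]='y', s[2]='i', s[3]='b', s[4]='b', s[5]='z', s[6]='e'
Result: 'e'


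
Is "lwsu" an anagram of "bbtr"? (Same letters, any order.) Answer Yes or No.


String 1: 'bbtr' -> sorted: 'bbrt'
String 2: 'lwsu' -> sorted: 'lsuw'
Compare sorted forms: 'bbrt' != 'lsuw'
Anagram: No


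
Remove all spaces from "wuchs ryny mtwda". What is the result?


Input string: 'wuchs ryny mtwda'
Operation: remove all spaces
Words: 'wuchs', 'ryny', 'mtwda'
Join without spaces: wuchsrynymtwda


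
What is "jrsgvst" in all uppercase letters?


Input string: 'jrsgvst'
Operation: convert each letter to uppercase
Mapping: 'j'->'J', 'r'->'R', 's'->'S', 'g'->'G', 'v'->'V', 's'->'S', 't'->'T'
Result: JRSGVST


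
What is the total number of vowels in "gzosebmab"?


Input string: 'gzosebmab'
Operation: count vowels (a, e, i, o, u)
Scan: s[0]='g', s[1]='z', s[2]='o' (vowel), s[3]='s', s[4]='e' (vowel), s[5]='b', s[6]='m', s[7]='a' (vowel), s[8]='b'
Vowels found: 3
Result: 3


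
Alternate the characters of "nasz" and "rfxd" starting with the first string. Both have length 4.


String 1: 'nasz'
String 2: 'rfxd'
Operation: alternate characters
Pairs: 'n'+'r', 'a'+'f', 's'+'x', 'z'+'d'
Result: nrafsxzd


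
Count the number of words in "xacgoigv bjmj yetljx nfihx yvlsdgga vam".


Input string: 'xacgoigv bjmj yetljx nfihx yvlsdgga vam'
Operation: split by spaces
Words found: 'xacgoigv', 'bjmj', 'yetljx', 'nfihx', 'yvlsdgga', 'vam'
Word count: 6


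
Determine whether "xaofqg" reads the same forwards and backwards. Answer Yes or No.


Input string: 'xaofqg'
Reversed: 'gqfoax'
Compare pairs: s[0]='x' vs s[5]='g' (mismatch), s[1]='a' vs s[4]='q' (mismatch), s[2]='o' vs s[3]='f' (mismatch)
Palindrome: No


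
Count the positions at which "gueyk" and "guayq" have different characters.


String 1: 'gueyk'
String 2: 'guayq'
Compare each position: pos 0: 'g'=='g', pos 1: 'u'=='u', pos 2: 'e'!='a', pos 3: 'y'=='y', pos 4: 'k'!='q'
Differing positions: 2
Hamming distance: 2


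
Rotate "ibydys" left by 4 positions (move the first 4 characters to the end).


Input: 'ibydys', shift = 4
Operation: split at index 4 and swap parts
Front part s[0:4] = 'ibyd'
Back part s[4:] = 'ys'
Rotated = back + front = 'ys' + 'ibyd'
Result: ysibyd


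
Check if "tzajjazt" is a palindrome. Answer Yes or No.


Input string: 'tzajjazt'
Reversed: 'tzajjazt'
Compare pairs: s[0]='t' vs s[7]='t' (match), s[1]='z' vs s[6]='z' (match), s[2]='a' vs s[5]='a' (match), s[3]='j' vs s[4]='j' (match)
Palindrome: Yes


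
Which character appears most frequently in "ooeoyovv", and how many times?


Input: 'ooeoyovv'
Operation: tally each character
Counts: 'e':1, 'o':4, 'v':2, 'y':1
Maximum: 'o' appears 4 times


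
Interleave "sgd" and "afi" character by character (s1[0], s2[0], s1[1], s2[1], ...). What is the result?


String 1: 'sgd'
String 2: 'afi'
Operation: alternate characters
Pairs: 's'+'a', 'g'+'f', 'd'+'i'
Result: sagfdi


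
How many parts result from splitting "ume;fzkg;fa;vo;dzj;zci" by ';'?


Input string: 'ume;fzkg;fa;vo;dzj;zci'
Delimiter: ';'
Split result: 'ume', 'fzkg', 'fa', 'vo', 'dzj', 'zci'
Number of parts: 6


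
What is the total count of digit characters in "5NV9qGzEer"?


Input string: '5NV9qGzEer'
Operation: count digit characters (0-9)
Scan: '5'(digit), 'N', 'V', '9'(digit), 'q', 'G', 'z', 'E', 'e', 'r'
Digits found: 2
Result: 2


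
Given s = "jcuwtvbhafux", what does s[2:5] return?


Input string: 'jcuwtvbhafux'
Operation: slice [2:5]
Extract characters: s[2]='u', s[3]='w', s[4]='t'
Result: uwt


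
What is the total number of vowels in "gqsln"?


Input string: 'gqsln'
Operation: count vowels (a, e, i, o, u)
Scan: s[0]='g', s[1]='q', s[2]='s', s[3]='l', s[4]='n'
Vowels found: 0
Result: 0


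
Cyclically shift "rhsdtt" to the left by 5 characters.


Input: 'rhsdtt', shift = 5
Operation: split at index 5 and swap parts
Front part s[0:5] = 'rhsdt'
Back part s[5:] = 't'
Rotated = back + front = 't' + 'rhsdt'
Result: trhsdt


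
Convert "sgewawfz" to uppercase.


Input string: 'sgewawfz'
Operation: convert each letter to uppercase
Mapping: 's'->'S', 'g'->'G', 'e'->'E', 'w'->'W', 'a'->'A', 'w'->'W', 'f'->'F', 'z'->'Z'
Result: SGEWAWFZ


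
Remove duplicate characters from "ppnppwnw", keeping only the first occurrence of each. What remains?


Input: 'ppnppwnw'
Operation: keep first occurrence of each character
Scan: s[0]='p' new -> keep; s[1]='p' seen -> skip; s[2]='n' new -> keep; s[3]='p' seen -> skip; s[4]='p' seen -> skip; s[5]='w' new -> keep; s[6]='n' seen -> skip; s[7]='w' seen -> skip
Result: pnw


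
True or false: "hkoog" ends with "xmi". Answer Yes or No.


Input string: 'hkoog'
Suffix to check: 'xmi'
Last 3 characters of input: 'oog'
Match: False
Result: No


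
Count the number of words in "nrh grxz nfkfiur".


Input string: 'nrh grxz nfkfiur'
Operation: split by spaces
Words found: 'nrh', 'grxz', 'nfkfiur'
Word count: 3


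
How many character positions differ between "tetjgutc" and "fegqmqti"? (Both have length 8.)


String 1: 'tetjgutc'
String 2: 'fegqmqti'
Compare each position: pos 0: 't'!='f', pos 1: 'e'=='e', pos 2: 't'!='g', pos 3: 'j'!='q', pos 4: 'g'!='m', pos 5: 'u'!='q', pos 6: 't'=='t', pos 7: 'c'!='i'
Differing positions: 6
Hamming distance: 6


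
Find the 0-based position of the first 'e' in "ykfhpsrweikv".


Input string: 'ykfhpsrweikv'
Target: 'e'
Scanning left to right: s[0]='y', s[1]='k', s[2]='f', s[3]='h', s[4]='p', s[5]='s', s[6]='r', s[7]='w', s[8]='e'
First match at index: 8


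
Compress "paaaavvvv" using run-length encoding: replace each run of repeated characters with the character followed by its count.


Input: 'paaaavvvv'
Operation: identify consecutive runs
Runs: 'p' -> p1, 'aaaa' -> a4, 'vvvv' -> v4
Encoded: p1a4v4


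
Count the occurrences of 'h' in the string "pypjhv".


Input string: 'pypjhv'
Target character: 'h'
Scan each position: s[4]='h'
Matches found at indices: 4
Total: 1


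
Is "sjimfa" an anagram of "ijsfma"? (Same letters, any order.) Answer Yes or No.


String 1: 'ijsfma' -> sorted: 'afijms'
String 2: 'sjimfa' -> sorted: 'afijms'
Compare sorted forms: 'afijms' == 'afijms'
Anagram: Yes


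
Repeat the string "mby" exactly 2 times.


Input string: 'mby'
Operation: repeat 2 times
Concatenation: 'mby' + 'mby'
Result: mbymby


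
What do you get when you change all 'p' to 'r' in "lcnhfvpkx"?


Input string: 'lcnhfvpkx'
Operation: replace 'p' with 'r'
Positions of 'p': 6
After replacement: lcnhfvrkx


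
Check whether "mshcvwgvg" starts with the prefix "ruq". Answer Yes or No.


Input string: 'mshcvwgvg'
Prefix to check: 'ruq'
First 3 characters of input: 'msh'
Match: False
Result: No


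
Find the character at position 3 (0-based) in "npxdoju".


Input string: 'npxdoju'
Operation: get character at index 3
Index mapping: s[0]='n', s[1]='p', s[2]='x', s[3]='d'
Result: 'd'


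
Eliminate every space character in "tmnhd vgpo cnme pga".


Input string: 'tmnhd vgpo cnme pga'
Operation: remove all spaces
Words: 'tmnhd', 'vgpo', 'cnme', 'pga'
Join without spaces: tmnhdvgpocnmepga


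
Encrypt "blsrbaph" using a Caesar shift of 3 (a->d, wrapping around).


Input: 'blsrbaph', shift = 3
Operation: for each letter, (position + 3) mod 26
Mapping: 'b'(1+3=4)->'e', 'l'(11+3=14)->'o', 's'(18+3=21)->'v', 'r'(17+3=20)->'u', 'b'(1+3=4)->'e', 'a'(0+3=3)->'d', 'p'(15+3=18)->'s', 'h'(7+3=10)->'k'
Result: eovuedsk


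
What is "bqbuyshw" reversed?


Input string: 'bqbuyshw'
Operation: reverse character order
Original order: 'b' -> 'q' -> 'b' -> 'u' -> 'y' -> 's' -> 'h' -> 'w'
Reversed order: 'w' -> 'h' -> 's' -> 'y' -> 'u' -> 'b' -> 'q' -> 'b'
Result: whsyubqb


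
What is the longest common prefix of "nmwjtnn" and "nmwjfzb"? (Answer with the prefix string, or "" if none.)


String 1: 'nmwjtnn'
String 2: 'nmwjfzb'
Compare position by position:
pos 0: 'n' vs 'n' match
pos 1: 'm' vs 'm' match
pos 2: 'w' vs 'w' match
pos 3: 'j' vs 'j' match
pos 4: 't' vs 'f' differ -> stop
Longest common prefix: "nmwj" (length 4)


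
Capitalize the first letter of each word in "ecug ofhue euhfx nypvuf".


Input string: 'ecug ofhue euhfx nypvuf'
Operation: capitalize first letter of each word
Word transformations: 'ecug'->'Ecug', 'ofhue'->'Ofhue', 'euhfx'->'Euhfx', 'nypvuf'->'Nypvuf'
Result: Ecug Ofhue Euhfx Nypvuf


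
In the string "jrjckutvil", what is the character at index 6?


Input string: 'jrjckutvil'
Operation: get character at index 6
Index mapping: s[0]='j', s[1]='r', s[2]='j', s[3]='c', s[4]='k', s[5]='u', s[6]='t'
Result: 't'


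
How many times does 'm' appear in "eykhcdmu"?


Input string: 'eykhcdmu'
Target character: 'm'
Scan each position: s[6]='m'
Matches found at indices: 6
Total: 1


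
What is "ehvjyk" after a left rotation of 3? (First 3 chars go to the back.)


Input: 'ehvjyk', shift = 3
Operation: split at index 3 and swap parts
Front part s[0:3] = 'ehv'
Back part s[3:] = 'jyk'
Rotated = back + front = 'jyk' + 'ehv'
Result: jykehv


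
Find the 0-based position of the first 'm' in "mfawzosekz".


Input string: 'mfawzosekz'
Target: 'm'
Scanning left to right: s[0]='m'
First match at index: 0


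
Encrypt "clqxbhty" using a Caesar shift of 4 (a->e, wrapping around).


Input: 'clqxbhty', shift = 4
Operation: for each letter, (position + 4) mod 26
Mapping: 'c'(2+4=6)->'g', 'l'(11+4=15)->'p', 'q'(16+4=20)->'u', 'x'(23+4=27, 27 mod 26=1)->'b', 'b'(1+4=5)->'f', 'h'(7+4=11)->'l', 't'(19+4=23)->'x', 'y'(24+4=28, 28 mod 26=2)->'c'
Result: gpubflxc
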